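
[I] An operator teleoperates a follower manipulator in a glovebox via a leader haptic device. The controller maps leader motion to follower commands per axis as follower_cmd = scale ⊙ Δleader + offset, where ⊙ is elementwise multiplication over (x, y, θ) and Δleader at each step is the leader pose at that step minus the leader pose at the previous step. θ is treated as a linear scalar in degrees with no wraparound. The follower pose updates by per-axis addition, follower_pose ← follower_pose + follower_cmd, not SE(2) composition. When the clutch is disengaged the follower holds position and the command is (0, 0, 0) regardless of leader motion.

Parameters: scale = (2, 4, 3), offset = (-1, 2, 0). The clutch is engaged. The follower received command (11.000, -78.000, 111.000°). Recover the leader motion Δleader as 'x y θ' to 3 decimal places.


axis x: (11.000 − -1) / (2) = 6.000
axis y: (-78.000 − 2) / (4) = -20.000
axis θ: (111.000 − 0) / (3) = 37.000

6.000 -20.000 37.000


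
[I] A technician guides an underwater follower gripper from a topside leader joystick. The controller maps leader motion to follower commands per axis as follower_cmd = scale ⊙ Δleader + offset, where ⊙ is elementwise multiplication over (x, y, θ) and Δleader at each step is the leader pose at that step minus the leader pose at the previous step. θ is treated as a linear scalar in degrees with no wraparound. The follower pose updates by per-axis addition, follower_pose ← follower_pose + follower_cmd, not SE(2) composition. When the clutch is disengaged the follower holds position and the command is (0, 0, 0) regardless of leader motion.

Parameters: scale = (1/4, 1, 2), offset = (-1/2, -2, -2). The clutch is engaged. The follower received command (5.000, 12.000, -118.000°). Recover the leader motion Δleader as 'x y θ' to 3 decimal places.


axis x: (5.000 − -1/2) / (1/4) = 22.000
axis y: (12.000 − -2) / (1) = 14.000
axis θ: (-118.000 − -2) / (2) = -58.000

22.000 14.000 -58.000


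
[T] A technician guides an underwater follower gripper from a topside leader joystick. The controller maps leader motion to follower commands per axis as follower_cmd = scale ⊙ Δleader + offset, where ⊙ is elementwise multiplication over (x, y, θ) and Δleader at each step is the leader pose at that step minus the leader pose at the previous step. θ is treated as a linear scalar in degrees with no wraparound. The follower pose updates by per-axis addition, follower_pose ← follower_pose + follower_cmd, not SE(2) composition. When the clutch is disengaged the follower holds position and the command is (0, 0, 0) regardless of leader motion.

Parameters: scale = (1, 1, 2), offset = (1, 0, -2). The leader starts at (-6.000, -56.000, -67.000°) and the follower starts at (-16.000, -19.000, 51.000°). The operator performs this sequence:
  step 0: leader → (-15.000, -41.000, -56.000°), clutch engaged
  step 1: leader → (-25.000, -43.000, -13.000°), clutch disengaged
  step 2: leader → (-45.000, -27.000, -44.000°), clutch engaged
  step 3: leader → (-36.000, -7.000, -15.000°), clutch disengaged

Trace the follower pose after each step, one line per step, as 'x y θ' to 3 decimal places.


step 0: Δleader=(-9.000, 15.000, 11.000°), engaged; cmd=(-8.000, 15.000, 20.000°) → follower=(-24.000, -4.000, 71.000°)
step 1: Δleader=(-10.000, -2.000, 43.000°), disengaged; cmd=(0,0,0) → follower holds at (-24.000, -4.000, 71.000°)
step 2: Δleader=(-20.000, 16.000, -31.000°), engaged; cmd=(-19.000, 16.000, -64.000°) → follower=(-43.000, 12.000, 7.000°)
step 3: Δleader=(9.000, 20.000, 29.000°), disengaged; cmd=(0,0,0) → follower holds at (-43.000, 12.000, 7.000°)

-24.000 -4.000 71.000
-24.000 -4.000 71.000
-43.000 12.000 7.000
-43.000 12.000 7.000


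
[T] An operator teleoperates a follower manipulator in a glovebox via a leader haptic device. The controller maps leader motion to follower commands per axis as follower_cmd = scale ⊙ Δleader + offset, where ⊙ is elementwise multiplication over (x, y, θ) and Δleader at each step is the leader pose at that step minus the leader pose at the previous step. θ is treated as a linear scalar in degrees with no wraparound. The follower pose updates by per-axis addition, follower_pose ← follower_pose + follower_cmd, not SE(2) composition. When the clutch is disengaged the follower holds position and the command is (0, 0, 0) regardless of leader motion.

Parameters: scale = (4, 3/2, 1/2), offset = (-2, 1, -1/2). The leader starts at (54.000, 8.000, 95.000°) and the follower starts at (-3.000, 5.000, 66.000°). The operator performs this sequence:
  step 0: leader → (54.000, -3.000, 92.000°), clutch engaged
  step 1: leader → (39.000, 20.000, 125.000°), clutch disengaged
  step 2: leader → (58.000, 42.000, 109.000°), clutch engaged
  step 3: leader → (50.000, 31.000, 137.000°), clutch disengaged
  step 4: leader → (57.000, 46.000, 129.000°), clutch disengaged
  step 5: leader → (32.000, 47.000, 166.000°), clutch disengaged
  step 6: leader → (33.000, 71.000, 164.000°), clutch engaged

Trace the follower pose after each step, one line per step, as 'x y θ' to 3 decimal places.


step 0: Δleader=(0.000, -11.000, -3.000°), engaged; cmd=(-2.000, -15.500, -2.000°) → follower=(-5.000, -10.500, 64.000°)
step 1: Δleader=(-15.000, 23.000, 33.000°), disengaged; cmd=(0,0,0) → follower holds at (-5.000, -10.500, 64.000°)
step 2: Δleader=(19.000, 22.000, -16.000°), engaged; cmd=(74.000, 34.000, -8.500°) → follower=(69.000, 23.500, 55.500°)
step 3: Δleader=(-8.000, -11.000, 28.000°), disengaged; cmd=(0,0,0) → follower holds at (69.000, 23.500, 55.500°)
step 4: Δleader=(7.000, 15.000, -8.000°), disengaged; cmd=(0,0,0) → follower holds at (69.000, 23.500, 55.500°)
step 5: Δleader=(-25.000, 1.000, 37.000°), disengaged; cmd=(0,0,0) → follower holds at (69.000, 23.500, 55.500°)
step 6: Δleader=(1.000, 24.000, -2.000°), engaged; cmd=(2.000, 37.000, -1.500°) → follower=(71.000, 60.500, 54.000°)

-5.000 -10.500 64.000
-5.000 -10.500 64.000
69.000 23.500 55.500
69.000 23.500 55.500
69.000 23.500 55.500
69.000 23.500 55.500
71.000 60.500 54.000


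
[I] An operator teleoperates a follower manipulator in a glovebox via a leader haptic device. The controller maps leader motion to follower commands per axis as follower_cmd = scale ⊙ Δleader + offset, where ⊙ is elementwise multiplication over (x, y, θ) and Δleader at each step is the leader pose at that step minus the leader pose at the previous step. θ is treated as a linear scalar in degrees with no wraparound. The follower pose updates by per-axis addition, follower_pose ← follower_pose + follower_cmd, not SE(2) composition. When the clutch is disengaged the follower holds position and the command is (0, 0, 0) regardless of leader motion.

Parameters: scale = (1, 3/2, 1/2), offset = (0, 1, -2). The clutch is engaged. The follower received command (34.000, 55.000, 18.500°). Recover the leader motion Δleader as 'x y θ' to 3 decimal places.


axis x: (34.000 − 0) / (1) = 34.000
axis y: (55.000 − 1) / (3/2) = 36.000
axis θ: (18.500 − -2) / (1/2) = 41.000

34.000 36.000 41.000


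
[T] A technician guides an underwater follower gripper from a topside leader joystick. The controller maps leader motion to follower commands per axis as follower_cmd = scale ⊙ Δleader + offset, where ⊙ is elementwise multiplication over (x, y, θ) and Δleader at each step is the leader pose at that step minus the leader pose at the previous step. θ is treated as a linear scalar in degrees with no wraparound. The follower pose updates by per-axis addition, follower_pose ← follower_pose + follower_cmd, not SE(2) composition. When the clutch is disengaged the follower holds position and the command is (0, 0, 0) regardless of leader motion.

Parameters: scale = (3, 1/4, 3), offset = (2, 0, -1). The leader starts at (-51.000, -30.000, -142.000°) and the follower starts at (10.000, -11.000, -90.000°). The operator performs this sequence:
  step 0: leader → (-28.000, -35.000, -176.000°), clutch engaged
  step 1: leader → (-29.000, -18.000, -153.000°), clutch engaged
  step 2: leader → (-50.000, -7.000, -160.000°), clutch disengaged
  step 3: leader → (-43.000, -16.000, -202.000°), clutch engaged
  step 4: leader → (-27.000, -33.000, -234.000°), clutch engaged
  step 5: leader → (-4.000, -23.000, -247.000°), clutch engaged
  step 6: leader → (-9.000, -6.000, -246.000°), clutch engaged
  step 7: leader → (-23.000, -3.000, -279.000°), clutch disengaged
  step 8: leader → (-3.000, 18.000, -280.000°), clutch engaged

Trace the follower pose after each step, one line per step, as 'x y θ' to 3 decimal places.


step 0: Δleader=(23.000, -5.000, -34.000°), engaged; cmd=(71.000, -1.250, -103.000°) → follower=(81.000, -12.250, -193.000°)
step 1: Δleader=(-1.000, 17.000, 23.000°), engaged; cmd=(-1.000, 4.250, 68.000°) → follower=(80.000, -8.000, -125.000°)
step 2: Δleader=(-21.000, 11.000, -7.000°), disengaged; cmd=(0,0,0) → follower holds at (80.000, -8.000, -125.000°)
step 3: Δleader=(7.000, -9.000, -42.000°), engaged; cmd=(23.000, -2.250, -127.000°) → follower=(103.000, -10.250, -252.000°)
step 4: Δleader=(16.000, -17.000, -32.000°), engaged; cmd=(50.000, -4.250, -97.000°) → follower=(153.000, -14.500, -349.000°)
step 5: Δleader=(23.000, 10.000, -13.000°), engaged; cmd=(71.000, 2.500, -40.000°) → follower=(224.000, -12.000, -389.000°)
step 6: Δleader=(-5.000, 17.000, 1.000°), engaged; cmd=(-13.000, 4.250, 2.000°) → follower=(211.000, -7.750, -387.000°)
step 7: Δleader=(-14.000, 3.000, -33.000°), disengaged; cmd=(0,0,0) → follower holds at (211.000, -7.750, -387.000°)
step 8: Δleader=(20.000, 21.000, -1.000°), engaged; cmd=(62.000, 5.250, -4.000°) → follower=(273.000, -2.500, -391.000°)

81.000 -12.250 -193.000
80.000 -8.000 -125.000
80.000 -8.000 -125.000
103.000 -10.250 -252.000
153.000 -14.500 -349.000
224.000 -12.000 -389.000
211.000 -7.750 -387.000
211.000 -7.750 -387.000
273.000 -2.500 -391.000


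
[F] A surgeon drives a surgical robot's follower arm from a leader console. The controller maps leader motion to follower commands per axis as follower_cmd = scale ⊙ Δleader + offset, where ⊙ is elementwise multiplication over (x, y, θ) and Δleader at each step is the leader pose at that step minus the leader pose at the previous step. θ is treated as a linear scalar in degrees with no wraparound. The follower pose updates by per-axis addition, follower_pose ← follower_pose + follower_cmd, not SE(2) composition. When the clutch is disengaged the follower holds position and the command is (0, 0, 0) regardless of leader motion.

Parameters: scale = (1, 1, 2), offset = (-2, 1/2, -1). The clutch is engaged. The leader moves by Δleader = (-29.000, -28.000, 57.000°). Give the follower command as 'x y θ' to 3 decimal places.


-31.000 -27.500 113.000

axis x: 1·-29.000 + -2 = -31.000
axis y: 1·-28.000 + 1/2 = -27.500
axis θ: 2·57.000 + -1 = 113.000


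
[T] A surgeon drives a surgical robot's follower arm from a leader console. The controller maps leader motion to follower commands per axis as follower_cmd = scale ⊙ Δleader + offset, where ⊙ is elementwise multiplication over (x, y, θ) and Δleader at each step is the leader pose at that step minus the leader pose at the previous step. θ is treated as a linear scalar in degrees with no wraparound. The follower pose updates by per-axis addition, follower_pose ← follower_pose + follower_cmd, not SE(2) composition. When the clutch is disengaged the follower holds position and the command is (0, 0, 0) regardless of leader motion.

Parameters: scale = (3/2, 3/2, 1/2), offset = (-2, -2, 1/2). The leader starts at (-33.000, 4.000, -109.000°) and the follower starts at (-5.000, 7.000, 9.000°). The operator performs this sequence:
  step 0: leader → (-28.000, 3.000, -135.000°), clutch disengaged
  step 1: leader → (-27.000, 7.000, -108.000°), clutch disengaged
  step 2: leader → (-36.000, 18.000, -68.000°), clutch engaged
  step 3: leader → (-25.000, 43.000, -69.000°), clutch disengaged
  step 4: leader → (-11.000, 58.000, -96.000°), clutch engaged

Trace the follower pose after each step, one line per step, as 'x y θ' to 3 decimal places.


-5.000 7.000 9.000
-5.000 7.000 9.000
-20.500 21.500 29.500
-20.500 21.500 29.500
-1.500 42.000 16.500

step 0: Δleader=(5.000, -1.000, -26.000°), disengaged; cmd=(0,0,0) → follower holds at (-5.000, 7.000, 9.000°)
step 1: Δleader=(1.000, 4.000, 27.000°), disengaged; cmd=(0,0,0) → follower holds at (-5.000, 7.000, 9.000°)
step 2: Δleader=(-9.000, 11.000, 40.000°), engaged; cmd=(-15.500, 14.500, 20.500°) → follower=(-20.500, 21.500, 29.500°)
step 3: Δleader=(11.000, 25.000, -1.000°), disengaged; cmd=(0,0,0) → follower holds at (-20.500, 21.500, 29.500°)
step 4: Δleader=(14.000, 15.000, -27.000°), engaged; cmd=(19.000, 20.500, -13.000°) → follower=(-1.500, 42.000, 16.500°)


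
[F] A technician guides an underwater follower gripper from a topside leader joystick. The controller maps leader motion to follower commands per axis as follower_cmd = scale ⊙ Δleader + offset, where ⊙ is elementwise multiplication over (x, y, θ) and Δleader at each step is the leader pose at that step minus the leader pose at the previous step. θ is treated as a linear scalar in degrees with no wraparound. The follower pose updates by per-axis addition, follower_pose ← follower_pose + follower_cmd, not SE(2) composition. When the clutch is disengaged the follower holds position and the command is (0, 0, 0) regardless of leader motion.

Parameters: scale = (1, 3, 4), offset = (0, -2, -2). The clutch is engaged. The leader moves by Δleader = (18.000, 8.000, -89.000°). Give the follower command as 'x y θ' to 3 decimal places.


18.000 22.000 -358.000

axis x: 1·18.000 + 0 = 18.000
axis y: 3·8.000 + -2 = 22.000
axis θ: 4·-89.000 + -2 = -358.000


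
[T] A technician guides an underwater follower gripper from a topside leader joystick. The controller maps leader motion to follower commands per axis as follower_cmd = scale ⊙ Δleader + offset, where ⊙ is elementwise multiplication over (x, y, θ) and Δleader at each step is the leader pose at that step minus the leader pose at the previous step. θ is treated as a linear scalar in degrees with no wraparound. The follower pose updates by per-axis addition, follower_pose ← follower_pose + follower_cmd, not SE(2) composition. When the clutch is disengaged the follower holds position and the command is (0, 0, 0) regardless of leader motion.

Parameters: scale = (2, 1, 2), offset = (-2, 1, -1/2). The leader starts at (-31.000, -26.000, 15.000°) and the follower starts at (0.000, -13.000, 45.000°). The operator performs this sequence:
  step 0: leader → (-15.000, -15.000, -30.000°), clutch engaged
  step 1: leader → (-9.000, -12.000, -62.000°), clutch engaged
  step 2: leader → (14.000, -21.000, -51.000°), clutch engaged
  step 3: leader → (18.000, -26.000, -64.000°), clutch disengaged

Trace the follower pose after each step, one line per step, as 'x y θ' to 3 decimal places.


30.000 -1.000 -45.500
40.000 3.000 -110.000
84.000 -5.000 -88.500
84.000 -5.000 -88.500

step 0: Δleader=(16.000, 11.000, -45.000°), engaged; cmd=(30.000, 12.000, -90.500°) → follower=(30.000, -1.000, -45.500°)
step 1: Δleader=(6.000, 3.000, -32.000°), engaged; cmd=(10.000, 4.000, -64.500°) → follower=(40.000, 3.000, -110.000°)
step 2: Δleader=(23.000, -9.000, 11.000°), engaged; cmd=(44.000, -8.000, 21.500°) → follower=(84.000, -5.000, -88.500°)
step 3: Δleader=(4.000, -5.000, -13.000°), disengaged; cmd=(0,0,0) → follower holds at (84.000, -5.000, -88.500°)


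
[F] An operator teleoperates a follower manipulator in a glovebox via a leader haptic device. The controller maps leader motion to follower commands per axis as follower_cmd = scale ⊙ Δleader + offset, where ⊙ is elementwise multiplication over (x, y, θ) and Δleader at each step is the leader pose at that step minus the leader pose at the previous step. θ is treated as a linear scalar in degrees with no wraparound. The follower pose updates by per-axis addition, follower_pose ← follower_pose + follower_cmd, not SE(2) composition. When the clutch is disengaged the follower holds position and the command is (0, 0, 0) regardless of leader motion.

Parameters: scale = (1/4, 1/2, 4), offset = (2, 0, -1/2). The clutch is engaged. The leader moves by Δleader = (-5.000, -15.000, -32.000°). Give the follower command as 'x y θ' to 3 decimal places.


axis x: 1/4·-5.000 + 2 = 0.750
axis y: 1/2·-15.000 + 0 = -7.500
axis θ: 4·-32.000 + -1/2 = -128.500

0.750 -7.500 -128.500


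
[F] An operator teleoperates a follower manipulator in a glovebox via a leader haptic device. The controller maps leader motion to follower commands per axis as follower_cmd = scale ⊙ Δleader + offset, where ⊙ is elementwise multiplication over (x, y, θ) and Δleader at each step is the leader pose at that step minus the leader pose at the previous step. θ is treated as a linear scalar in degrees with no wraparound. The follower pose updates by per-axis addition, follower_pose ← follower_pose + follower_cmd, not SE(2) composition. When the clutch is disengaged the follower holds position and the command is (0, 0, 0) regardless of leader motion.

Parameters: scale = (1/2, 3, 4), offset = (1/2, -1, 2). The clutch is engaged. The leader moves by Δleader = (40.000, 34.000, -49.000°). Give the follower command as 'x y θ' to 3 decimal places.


axis x: 1/2·40.000 + 1/2 = 20.500
axis y: 3·34.000 + -1 = 101.000
axis θ: 4·-49.000 + 2 = -194.000

20.500 101.000 -194.000


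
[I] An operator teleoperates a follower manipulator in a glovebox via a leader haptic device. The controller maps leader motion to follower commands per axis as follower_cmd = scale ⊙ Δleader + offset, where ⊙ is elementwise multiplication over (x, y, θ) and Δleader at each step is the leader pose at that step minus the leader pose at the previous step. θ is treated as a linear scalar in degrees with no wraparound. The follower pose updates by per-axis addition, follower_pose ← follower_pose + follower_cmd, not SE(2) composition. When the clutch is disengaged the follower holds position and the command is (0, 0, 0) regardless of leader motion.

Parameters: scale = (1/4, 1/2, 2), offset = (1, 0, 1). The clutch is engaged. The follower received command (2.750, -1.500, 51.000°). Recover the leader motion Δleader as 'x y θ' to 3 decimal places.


axis x: (2.750 − 1) / (1/4) = 7.000
axis y: (-1.500 − 0) / (1/2) = -3.000
axis θ: (51.000 − 1) / (2) = 25.000

7.000 -3.000 25.000


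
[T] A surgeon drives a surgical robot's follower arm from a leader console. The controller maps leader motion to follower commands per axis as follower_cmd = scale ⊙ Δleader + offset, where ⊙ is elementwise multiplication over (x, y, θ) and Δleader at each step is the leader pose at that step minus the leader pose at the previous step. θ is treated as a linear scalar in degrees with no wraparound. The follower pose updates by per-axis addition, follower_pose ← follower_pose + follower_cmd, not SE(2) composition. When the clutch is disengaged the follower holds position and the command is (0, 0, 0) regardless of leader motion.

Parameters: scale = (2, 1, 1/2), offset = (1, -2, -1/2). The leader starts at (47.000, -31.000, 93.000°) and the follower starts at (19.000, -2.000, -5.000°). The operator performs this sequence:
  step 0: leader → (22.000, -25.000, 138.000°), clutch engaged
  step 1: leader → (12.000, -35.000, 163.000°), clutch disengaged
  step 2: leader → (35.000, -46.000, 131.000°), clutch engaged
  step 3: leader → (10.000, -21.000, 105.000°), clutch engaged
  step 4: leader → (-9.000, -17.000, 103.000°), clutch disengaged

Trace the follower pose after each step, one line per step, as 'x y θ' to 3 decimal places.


step 0: Δleader=(-25.000, 6.000, 45.000°), engaged; cmd=(-49.000, 4.000, 22.000°) → follower=(-30.000, 2.000, 17.000°)
step 1: Δleader=(-10.000, -10.000, 25.000°), disengaged; cmd=(0,0,0) → follower holds at (-30.000, 2.000, 17.000°)
step 2: Δleader=(23.000, -11.000, -32.000°), engaged; cmd=(47.000, -13.000, -16.500°) → follower=(17.000, -11.000, 0.500°)
step 3: Δleader=(-25.000, 25.000, -26.000°), engaged; cmd=(-49.000, 23.000, -13.500°) → follower=(-32.000, 12.000, -13.000°)
step 4: Δleader=(-19.000, 4.000, -2.000°), disengaged; cmd=(0,0,0) → follower holds at (-32.000, 12.000, -13.000°)

-30.000 2.000 17.000
-30.000 2.000 17.000
17.000 -11.000 0.500
-32.000 12.000 -13.000
-32.000 12.000 -13.000


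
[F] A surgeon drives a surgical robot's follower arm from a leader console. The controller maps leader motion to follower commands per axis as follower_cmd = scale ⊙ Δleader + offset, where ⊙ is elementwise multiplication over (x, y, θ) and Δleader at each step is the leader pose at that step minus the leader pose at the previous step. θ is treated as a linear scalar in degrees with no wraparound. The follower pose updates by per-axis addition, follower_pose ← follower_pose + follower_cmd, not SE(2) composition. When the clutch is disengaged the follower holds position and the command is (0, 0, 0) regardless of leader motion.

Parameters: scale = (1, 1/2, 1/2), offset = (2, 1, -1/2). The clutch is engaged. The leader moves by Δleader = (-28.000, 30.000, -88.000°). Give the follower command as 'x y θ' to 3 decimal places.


axis x: 1·-28.000 + 2 = -26.000
axis y: 1/2·30.000 + 1 = 16.000
axis θ: 1/2·-88.000 + -1/2 = -44.500

-26.000 16.000 -44.500


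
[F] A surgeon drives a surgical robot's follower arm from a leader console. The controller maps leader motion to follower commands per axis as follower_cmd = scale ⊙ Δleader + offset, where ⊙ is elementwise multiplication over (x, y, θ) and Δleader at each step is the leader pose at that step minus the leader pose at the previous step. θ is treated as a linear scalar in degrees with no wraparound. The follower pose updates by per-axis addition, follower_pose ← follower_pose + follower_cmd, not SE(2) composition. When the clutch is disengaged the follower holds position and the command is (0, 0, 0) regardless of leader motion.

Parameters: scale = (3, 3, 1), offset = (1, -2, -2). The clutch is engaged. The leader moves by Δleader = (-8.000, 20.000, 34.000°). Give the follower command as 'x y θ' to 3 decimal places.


axis x: 3·-8.000 + 1 = -23.000
axis y: 3·20.000 + -2 = 58.000
axis θ: 1·34.000 + -2 = 32.000

-23.000 58.000 32.000


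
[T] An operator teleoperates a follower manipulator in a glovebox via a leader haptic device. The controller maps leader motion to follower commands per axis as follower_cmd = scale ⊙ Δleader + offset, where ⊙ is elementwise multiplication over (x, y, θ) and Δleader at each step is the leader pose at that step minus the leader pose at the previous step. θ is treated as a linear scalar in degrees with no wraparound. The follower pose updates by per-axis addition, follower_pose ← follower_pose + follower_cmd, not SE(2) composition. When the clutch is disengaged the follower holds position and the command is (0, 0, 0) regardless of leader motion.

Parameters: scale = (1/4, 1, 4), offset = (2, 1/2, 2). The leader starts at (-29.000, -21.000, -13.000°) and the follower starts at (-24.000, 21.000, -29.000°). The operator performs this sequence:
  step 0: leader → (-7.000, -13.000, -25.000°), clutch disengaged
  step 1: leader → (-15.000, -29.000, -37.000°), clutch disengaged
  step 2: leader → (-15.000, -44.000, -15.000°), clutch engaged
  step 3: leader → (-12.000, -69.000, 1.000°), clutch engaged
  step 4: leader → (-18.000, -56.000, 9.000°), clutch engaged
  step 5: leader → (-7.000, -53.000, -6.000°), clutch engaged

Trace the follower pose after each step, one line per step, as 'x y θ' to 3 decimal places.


step 0: Δleader=(22.000, 8.000, -12.000°), disengaged; cmd=(0,0,0) → follower holds at (-24.000, 21.000, -29.000°)
step 1: Δleader=(-8.000, -16.000, -12.000°), disengaged; cmd=(0,0,0) → follower holds at (-24.000, 21.000, -29.000°)
step 2: Δleader=(0.000, -15.000, 22.000°), engaged; cmd=(2.000, -14.500, 90.000°) → follower=(-22.000, 6.500, 61.000°)
step 3: Δleader=(3.000, -25.000, 16.000°), engaged; cmd=(2.750, -24.500, 66.000°) → follower=(-19.250, -18.000, 127.000°)
step 4: Δleader=(-6.000, 13.000, 8.000°), engaged; cmd=(0.500, 13.500, 34.000°) → follower=(-18.750, -4.500, 161.000°)
step 5: Δleader=(11.000, 3.000, -15.000°), engaged; cmd=(4.750, 3.500, -58.000°) → follower=(-14.000, -1.000, 103.000°)

-24.000 21.000 -29.000
-24.000 21.000 -29.000
-22.000 6.500 61.000
-19.250 -18.000 127.000
-18.750 -4.500 161.000
-14.000 -1.000 103.000


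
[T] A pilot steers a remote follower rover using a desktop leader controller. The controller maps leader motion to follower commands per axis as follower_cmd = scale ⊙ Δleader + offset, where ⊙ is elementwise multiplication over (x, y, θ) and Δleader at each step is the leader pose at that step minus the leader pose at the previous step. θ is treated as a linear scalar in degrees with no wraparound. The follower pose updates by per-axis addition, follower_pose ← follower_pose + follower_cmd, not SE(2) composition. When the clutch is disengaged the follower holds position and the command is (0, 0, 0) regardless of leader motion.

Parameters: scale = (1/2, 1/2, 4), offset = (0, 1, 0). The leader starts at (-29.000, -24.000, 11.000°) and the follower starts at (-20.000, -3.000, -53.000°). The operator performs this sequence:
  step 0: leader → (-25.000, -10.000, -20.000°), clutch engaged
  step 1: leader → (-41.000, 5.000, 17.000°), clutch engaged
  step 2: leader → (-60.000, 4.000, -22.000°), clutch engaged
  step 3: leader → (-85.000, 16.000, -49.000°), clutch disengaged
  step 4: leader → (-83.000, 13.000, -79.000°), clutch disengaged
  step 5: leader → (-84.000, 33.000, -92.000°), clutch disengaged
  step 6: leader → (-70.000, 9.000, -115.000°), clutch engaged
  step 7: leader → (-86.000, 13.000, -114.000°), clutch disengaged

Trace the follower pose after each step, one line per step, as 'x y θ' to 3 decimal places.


-18.000 5.000 -177.000
-26.000 13.500 -29.000
-35.500 14.000 -185.000
-35.500 14.000 -185.000
-35.500 14.000 -185.000
-35.500 14.000 -185.000
-28.500 3.000 -277.000
-28.500 3.000 -277.000

step 0: Δleader=(4.000, 14.000, -31.000°), engaged; cmd=(2.000, 8.000, -124.000°) → follower=(-18.000, 5.000, -177.000°)
step 1: Δleader=(-16.000, 15.000, 37.000°), engaged; cmd=(-8.000, 8.500, 148.000°) → follower=(-26.000, 13.500, -29.000°)
step 2: Δleader=(-19.000, -1.000, -39.000°), engaged; cmd=(-9.500, 0.500, -156.000°) → follower=(-35.500, 14.000, -185.000°)
step 3: Δleader=(-25.000, 12.000, -27.000°), disengaged; cmd=(0,0,0) → follower holds at (-35.500, 14.000, -185.000°)
step 4: Δleader=(2.000, -3.000, -30.000°), disengaged; cmd=(0,0,0) → follower holds at (-35.500, 14.000, -185.000°)
step 5: Δleader=(-1.000, 20.000, -13.000°), disengaged; cmd=(0,0,0) → follower holds at (-35.500, 14.000, -185.000°)
step 6: Δleader=(14.000, -24.000, -23.000°), engaged; cmd=(7.000, -11.000, -92.000°) → follower=(-28.500, 3.000, -277.000°)
step 7: Δleader=(-16.000, 4.000, 1.000°), disengaged; cmd=(0,0,0) → follower holds at (-28.500, 3.000, -277.000°)


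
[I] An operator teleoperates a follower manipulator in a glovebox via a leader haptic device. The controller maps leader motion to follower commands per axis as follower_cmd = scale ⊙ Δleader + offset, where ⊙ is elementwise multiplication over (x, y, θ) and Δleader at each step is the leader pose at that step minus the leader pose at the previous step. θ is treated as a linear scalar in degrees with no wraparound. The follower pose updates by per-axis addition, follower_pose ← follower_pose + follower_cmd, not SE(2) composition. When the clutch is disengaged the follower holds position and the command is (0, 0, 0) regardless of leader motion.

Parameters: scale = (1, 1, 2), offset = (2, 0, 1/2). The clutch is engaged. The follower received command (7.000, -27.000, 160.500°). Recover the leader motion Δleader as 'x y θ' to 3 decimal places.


axis x: (7.000 − 2) / (1) = 5.000
axis y: (-27.000 − 0) / (1) = -27.000
axis θ: (160.500 − 1/2) / (2) = 80.000

5.000 -27.000 80.000


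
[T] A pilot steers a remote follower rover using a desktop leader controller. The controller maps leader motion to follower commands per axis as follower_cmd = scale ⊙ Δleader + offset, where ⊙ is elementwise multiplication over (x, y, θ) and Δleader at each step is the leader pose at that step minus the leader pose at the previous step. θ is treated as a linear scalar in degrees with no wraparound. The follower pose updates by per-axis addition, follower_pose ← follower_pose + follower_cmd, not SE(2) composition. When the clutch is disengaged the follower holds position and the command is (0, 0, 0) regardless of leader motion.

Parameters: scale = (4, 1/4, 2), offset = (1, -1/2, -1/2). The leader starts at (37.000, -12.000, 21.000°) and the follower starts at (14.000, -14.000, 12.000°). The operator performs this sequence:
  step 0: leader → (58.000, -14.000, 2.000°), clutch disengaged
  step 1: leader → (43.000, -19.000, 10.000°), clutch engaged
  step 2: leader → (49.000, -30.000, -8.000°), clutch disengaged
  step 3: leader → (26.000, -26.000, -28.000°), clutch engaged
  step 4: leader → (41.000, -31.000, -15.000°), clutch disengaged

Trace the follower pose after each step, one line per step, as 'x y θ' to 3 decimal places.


step 0: Δleader=(21.000, -2.000, -19.000°), disengaged; cmd=(0,0,0) → follower holds at (14.000, -14.000, 12.000°)
step 1: Δleader=(-15.000, -5.000, 8.000°), engaged; cmd=(-59.000, -1.750, 15.500°) → follower=(-45.000, -15.750, 27.500°)
step 2: Δleader=(6.000, -11.000, -18.000°), disengaged; cmd=(0,0,0) → follower holds at (-45.000, -15.750, 27.500°)
step 3: Δleader=(-23.000, 4.000, -20.000°), engaged; cmd=(-91.000, 0.500, -40.500°) → follower=(-136.000, -15.250, -13.000°)
step 4: Δleader=(15.000, -5.000, 13.000°), disengaged; cmd=(0,0,0) → follower holds at (-136.000, -15.250, -13.000°)

14.000 -14.000 12.000
-45.000 -15.750 27.500
-45.000 -15.750 27.500
-136.000 -15.250 -13.000
-136.000 -15.250 -13.000


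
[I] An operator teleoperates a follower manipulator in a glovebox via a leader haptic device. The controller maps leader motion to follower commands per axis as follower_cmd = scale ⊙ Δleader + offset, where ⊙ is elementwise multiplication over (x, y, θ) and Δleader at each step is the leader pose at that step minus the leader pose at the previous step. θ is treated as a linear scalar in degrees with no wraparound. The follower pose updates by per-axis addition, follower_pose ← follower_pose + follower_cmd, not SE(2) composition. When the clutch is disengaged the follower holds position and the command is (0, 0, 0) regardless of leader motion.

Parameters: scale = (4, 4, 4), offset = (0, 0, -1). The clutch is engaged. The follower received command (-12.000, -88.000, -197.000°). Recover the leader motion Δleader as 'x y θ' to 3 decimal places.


-3.000 -22.000 -49.000

axis x: (-12.000 − 0) / (4) = -3.000
axis y: (-88.000 − 0) / (4) = -22.000
axis θ: (-197.000 − -1) / (4) = -49.000


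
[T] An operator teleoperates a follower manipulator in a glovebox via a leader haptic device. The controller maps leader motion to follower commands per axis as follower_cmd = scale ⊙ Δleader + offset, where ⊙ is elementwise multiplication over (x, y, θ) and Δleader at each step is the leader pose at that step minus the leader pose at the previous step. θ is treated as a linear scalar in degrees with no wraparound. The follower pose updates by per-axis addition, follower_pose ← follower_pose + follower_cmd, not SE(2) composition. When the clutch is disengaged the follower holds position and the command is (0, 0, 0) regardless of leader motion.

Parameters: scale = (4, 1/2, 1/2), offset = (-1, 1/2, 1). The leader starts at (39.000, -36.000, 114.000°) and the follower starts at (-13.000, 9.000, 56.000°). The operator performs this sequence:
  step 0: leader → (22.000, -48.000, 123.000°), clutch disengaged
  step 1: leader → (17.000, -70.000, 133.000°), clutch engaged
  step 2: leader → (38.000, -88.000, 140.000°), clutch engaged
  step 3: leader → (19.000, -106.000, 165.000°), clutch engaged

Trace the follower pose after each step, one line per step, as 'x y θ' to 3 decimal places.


-13.000 9.000 56.000
-34.000 -1.500 62.000
49.000 -10.000 66.500
-28.000 -18.500 80.000

step 0: Δleader=(-17.000, -12.000, 9.000°), disengaged; cmd=(0,0,0) → follower holds at (-13.000, 9.000, 56.000°)
step 1: Δleader=(-5.000, -22.000, 10.000°), engaged; cmd=(-21.000, -10.500, 6.000°) → follower=(-34.000, -1.500, 62.000°)
step 2: Δleader=(21.000, -18.000, 7.000°), engaged; cmd=(83.000, -8.500, 4.500°) → follower=(49.000, -10.000, 66.500°)
step 3: Δleader=(-19.000, -18.000, 25.000°), engaged; cmd=(-77.000, -8.500, 13.500°) → follower=(-28.000, -18.500, 80.000°)


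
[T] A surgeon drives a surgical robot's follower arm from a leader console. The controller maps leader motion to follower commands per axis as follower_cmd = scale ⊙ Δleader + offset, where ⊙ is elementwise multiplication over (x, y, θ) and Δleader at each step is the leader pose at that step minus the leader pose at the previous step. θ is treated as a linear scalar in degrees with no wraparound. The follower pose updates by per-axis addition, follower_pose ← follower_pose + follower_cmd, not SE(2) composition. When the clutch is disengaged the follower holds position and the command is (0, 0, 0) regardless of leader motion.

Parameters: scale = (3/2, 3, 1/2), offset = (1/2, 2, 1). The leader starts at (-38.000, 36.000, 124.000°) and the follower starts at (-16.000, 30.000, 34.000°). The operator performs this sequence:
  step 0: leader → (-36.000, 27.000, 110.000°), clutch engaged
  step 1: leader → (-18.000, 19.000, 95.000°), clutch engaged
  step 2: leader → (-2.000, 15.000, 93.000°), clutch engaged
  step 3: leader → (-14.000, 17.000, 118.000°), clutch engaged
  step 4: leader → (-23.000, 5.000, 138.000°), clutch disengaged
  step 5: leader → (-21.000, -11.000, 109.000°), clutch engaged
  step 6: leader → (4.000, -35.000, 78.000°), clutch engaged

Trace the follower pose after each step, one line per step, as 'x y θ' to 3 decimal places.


step 0: Δleader=(2.000, -9.000, -14.000°), engaged; cmd=(3.500, -25.000, -6.000°) → follower=(-12.500, 5.000, 28.000°)
step 1: Δleader=(18.000, -8.000, -15.000°), engaged; cmd=(27.500, -22.000, -6.500°) → follower=(15.000, -17.000, 21.500°)
step 2: Δleader=(16.000, -4.000, -2.000°), engaged; cmd=(24.500, -10.000, 0.000°) → follower=(39.500, -27.000, 21.500°)
step 3: Δleader=(-12.000, 2.000, 25.000°), engaged; cmd=(-17.500, 8.000, 13.500°) → follower=(22.000, -19.000, 35.000°)
step 4: Δleader=(-9.000, -12.000, 20.000°), disengaged; cmd=(0,0,0) → follower holds at (22.000, -19.000, 35.000°)
step 5: Δleader=(2.000, -16.000, -29.000°), engaged; cmd=(3.500, -46.000, -13.500°) → follower=(25.500, -65.000, 21.500°)
step 6: Δleader=(25.000, -24.000, -31.000°), engaged; cmd=(38.000, -70.000, -14.500°) → follower=(63.500, -135.000, 7.000°)

-12.500 5.000 28.000
15.000 -17.000 21.500
39.500 -27.000 21.500
22.000 -19.000 35.000
22.000 -19.000 35.000
25.500 -65.000 21.500
63.500 -135.000 7.000


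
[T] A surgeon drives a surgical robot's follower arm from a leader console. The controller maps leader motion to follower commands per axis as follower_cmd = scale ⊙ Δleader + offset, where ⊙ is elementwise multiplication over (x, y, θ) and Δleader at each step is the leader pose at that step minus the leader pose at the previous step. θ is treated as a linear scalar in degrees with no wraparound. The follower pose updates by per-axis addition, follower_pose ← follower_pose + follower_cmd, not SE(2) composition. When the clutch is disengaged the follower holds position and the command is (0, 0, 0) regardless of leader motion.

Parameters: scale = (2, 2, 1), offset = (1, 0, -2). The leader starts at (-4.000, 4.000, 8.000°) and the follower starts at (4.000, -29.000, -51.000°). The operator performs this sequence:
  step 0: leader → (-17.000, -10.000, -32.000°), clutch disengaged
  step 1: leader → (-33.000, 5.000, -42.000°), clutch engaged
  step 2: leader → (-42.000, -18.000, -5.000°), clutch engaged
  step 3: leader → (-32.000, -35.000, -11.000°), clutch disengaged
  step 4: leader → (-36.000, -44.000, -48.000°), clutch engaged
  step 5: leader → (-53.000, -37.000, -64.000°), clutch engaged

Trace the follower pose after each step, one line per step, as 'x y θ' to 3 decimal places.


step 0: Δleader=(-13.000, -14.000, -40.000°), disengaged; cmd=(0,0,0) → follower holds at (4.000, -29.000, -51.000°)
step 1: Δleader=(-16.000, 15.000, -10.000°), engaged; cmd=(-31.000, 30.000, -12.000°) → follower=(-27.000, 1.000, -63.000°)
step 2: Δleader=(-9.000, -23.000, 37.000°), engaged; cmd=(-17.000, -46.000, 35.000°) → follower=(-44.000, -45.000, -28.000°)
step 3: Δleader=(10.000, -17.000, -6.000°), disengaged; cmd=(0,0,0) → follower holds at (-44.000, -45.000, -28.000°)
step 4: Δleader=(-4.000, -9.000, -37.000°), engaged; cmd=(-7.000, -18.000, -39.000°) → follower=(-51.000, -63.000, -67.000°)
step 5: Δleader=(-17.000, 7.000, -16.000°), engaged; cmd=(-33.000, 14.000, -18.000°) → follower=(-84.000, -49.000, -85.000°)

4.000 -29.000 -51.000
-27.000 1.000 -63.000
-44.000 -45.000 -28.000
-44.000 -45.000 -28.000
-51.000 -63.000 -67.000
-84.000 -49.000 -85.000


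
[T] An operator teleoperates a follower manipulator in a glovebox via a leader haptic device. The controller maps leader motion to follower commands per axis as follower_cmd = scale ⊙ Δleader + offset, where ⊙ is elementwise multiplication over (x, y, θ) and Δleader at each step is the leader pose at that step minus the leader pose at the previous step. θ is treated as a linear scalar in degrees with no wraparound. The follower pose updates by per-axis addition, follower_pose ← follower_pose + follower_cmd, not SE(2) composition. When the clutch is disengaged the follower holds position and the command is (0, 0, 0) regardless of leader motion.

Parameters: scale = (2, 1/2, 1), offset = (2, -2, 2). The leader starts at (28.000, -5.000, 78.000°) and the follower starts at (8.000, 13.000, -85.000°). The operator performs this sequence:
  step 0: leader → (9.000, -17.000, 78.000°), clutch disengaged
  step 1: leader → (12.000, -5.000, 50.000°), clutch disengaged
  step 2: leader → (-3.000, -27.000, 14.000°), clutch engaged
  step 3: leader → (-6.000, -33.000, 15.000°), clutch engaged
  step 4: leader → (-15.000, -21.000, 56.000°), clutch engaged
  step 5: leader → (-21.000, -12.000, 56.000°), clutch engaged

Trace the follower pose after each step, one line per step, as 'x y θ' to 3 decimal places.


8.000 13.000 -85.000
8.000 13.000 -85.000
-20.000 0.000 -119.000
-24.000 -5.000 -116.000
-40.000 -1.000 -73.000
-50.000 1.500 -71.000

step 0: Δleader=(-19.000, -12.000, 0.000°), disengaged; cmd=(0,0,0) → follower holds at (8.000, 13.000, -85.000°)
step 1: Δleader=(3.000, 12.000, -28.000°), disengaged; cmd=(0,0,0) → follower holds at (8.000, 13.000, -85.000°)
step 2: Δleader=(-15.000, -22.000, -36.000°), engaged; cmd=(-28.000, -13.000, -34.000°) → follower=(-20.000, 0.000, -119.000°)
step 3: Δleader=(-3.000, -6.000, 1.000°), engaged; cmd=(-4.000, -5.000, 3.000°) → follower=(-24.000, -5.000, -116.000°)
step 4: Δleader=(-9.000, 12.000, 41.000°), engaged; cmd=(-16.000, 4.000, 43.000°) → follower=(-40.000, -1.000, -73.000°)
step 5: Δleader=(-6.000, 9.000, 0.000°), engaged; cmd=(-10.000, 2.500, 2.000°) → follower=(-50.000, 1.500, -71.000°)
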